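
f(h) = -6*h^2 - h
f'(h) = -12*h - 1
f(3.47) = -75.72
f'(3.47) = -42.64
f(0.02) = -0.02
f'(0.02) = -1.24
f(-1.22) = -7.71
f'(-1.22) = 13.64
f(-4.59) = -121.82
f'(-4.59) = 54.08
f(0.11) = -0.18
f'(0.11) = -2.32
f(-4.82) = -134.57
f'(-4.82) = 56.84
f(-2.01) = -22.23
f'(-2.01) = 23.12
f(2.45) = -38.46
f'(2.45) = -30.40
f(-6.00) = -210.00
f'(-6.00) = 71.00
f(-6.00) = -210.00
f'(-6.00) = 71.00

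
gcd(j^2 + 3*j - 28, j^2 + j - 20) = j - 4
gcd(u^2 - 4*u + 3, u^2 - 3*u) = u - 3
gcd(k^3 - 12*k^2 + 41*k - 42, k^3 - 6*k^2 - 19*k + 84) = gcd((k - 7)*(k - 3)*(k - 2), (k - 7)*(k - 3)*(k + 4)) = k^2 - 10*k + 21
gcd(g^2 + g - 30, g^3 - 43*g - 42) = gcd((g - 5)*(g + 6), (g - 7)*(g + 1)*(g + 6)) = g + 6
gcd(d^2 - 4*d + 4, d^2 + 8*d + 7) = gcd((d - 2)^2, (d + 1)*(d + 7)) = 1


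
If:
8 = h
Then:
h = 8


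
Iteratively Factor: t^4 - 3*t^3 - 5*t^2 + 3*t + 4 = (t + 1)*(t^3 - 4*t^2 - t + 4) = (t - 1)*(t + 1)*(t^2 - 3*t - 4) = (t - 4)*(t - 1)*(t + 1)*(t + 1)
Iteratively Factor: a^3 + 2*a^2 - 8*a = (a + 4)*(a^2 - 2*a) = a*(a + 4)*(a - 2)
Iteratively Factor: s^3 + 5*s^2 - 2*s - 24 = (s + 4)*(s^2 + s - 6) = (s + 3)*(s + 4)*(s - 2)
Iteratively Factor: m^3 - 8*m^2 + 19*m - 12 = (m - 4)*(m^2 - 4*m + 3) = (m - 4)*(m - 1)*(m - 3)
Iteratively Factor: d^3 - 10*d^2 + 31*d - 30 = (d - 5)*(d^2 - 5*d + 6) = (d - 5)*(d - 2)*(d - 3)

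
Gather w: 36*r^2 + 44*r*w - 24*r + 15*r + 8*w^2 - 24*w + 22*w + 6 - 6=36*r^2 - 9*r + 8*w^2 + w*(44*r - 2)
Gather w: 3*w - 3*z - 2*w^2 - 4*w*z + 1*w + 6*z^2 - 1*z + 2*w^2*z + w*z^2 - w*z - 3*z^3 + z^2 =w^2*(2*z - 2) + w*(z^2 - 5*z + 4) - 3*z^3 + 7*z^2 - 4*z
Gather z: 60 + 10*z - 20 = 10*z + 40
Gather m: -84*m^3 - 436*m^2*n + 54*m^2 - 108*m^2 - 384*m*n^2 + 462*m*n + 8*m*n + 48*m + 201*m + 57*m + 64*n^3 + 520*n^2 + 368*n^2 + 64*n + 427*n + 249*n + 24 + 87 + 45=-84*m^3 + m^2*(-436*n - 54) + m*(-384*n^2 + 470*n + 306) + 64*n^3 + 888*n^2 + 740*n + 156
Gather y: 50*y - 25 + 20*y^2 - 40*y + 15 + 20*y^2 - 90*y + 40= 40*y^2 - 80*y + 30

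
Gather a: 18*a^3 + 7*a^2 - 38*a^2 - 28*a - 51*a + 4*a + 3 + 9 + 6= 18*a^3 - 31*a^2 - 75*a + 18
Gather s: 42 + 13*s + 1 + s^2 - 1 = s^2 + 13*s + 42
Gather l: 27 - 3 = 24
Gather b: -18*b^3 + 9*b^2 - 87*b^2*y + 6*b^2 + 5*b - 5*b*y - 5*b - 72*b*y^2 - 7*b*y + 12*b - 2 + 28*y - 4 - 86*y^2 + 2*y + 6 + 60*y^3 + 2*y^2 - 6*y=-18*b^3 + b^2*(15 - 87*y) + b*(-72*y^2 - 12*y + 12) + 60*y^3 - 84*y^2 + 24*y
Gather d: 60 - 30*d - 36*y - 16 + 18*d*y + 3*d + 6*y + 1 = d*(18*y - 27) - 30*y + 45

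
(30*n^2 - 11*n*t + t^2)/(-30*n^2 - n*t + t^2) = (-5*n + t)/(5*n + t)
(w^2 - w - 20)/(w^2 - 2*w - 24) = (w - 5)/(w - 6)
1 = 1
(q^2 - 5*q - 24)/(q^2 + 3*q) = (q - 8)/q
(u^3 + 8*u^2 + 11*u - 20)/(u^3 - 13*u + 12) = (u + 5)/(u - 3)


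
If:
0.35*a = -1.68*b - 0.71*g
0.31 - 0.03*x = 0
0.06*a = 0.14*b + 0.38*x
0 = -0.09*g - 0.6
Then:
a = 48.46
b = -7.28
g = -6.67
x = 10.33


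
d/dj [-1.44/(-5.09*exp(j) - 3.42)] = -7.3296*exp(j)/(5.09*exp(j) + 3.42)^2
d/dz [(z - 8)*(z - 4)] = 2*z - 12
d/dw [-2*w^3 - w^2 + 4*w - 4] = -6*w^2 - 2*w + 4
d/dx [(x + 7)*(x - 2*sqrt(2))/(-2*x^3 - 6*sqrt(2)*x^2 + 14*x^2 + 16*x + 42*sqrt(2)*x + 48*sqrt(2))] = (-(x + 7)*(x - 2*sqrt(2))*(-3*x^2 - 6*sqrt(2)*x + 14*x + 8 + 21*sqrt(2)) + (2*x - 2*sqrt(2) + 7)*(-x^3 - 3*sqrt(2)*x^2 + 7*x^2 + 8*x + 21*sqrt(2)*x + 24*sqrt(2)))/(2*(-x^3 - 3*sqrt(2)*x^2 + 7*x^2 + 8*x + 21*sqrt(2)*x + 24*sqrt(2))^2)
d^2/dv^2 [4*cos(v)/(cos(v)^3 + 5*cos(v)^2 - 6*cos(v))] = 4*(-4*sin(v)^4 + 51*sin(v)^2 - 45*cos(v)/4 - 15*cos(3*v)/4 + 15)/((cos(v) - 1)^3*(cos(v) + 6)^3)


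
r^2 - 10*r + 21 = (r - 7)*(r - 3)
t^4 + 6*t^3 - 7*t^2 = t^2*(t - 1)*(t + 7)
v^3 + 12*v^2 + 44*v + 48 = (v + 2)*(v + 4)*(v + 6)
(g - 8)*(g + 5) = g^2 - 3*g - 40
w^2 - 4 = (w - 2)*(w + 2)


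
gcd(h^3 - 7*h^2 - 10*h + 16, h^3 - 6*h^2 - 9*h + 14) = h^2 + h - 2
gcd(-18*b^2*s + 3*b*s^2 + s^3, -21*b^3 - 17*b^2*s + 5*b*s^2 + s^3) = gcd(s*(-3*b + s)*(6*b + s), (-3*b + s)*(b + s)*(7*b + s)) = -3*b + s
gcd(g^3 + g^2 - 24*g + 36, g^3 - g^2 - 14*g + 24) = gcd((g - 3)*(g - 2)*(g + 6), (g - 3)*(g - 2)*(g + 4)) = g^2 - 5*g + 6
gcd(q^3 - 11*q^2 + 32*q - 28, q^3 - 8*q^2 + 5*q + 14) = q^2 - 9*q + 14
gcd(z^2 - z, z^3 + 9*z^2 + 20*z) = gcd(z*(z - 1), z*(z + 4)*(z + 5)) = z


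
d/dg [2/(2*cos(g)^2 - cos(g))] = 2*(-sin(g)/cos(g)^2 + 4*tan(g))/(2*cos(g) - 1)^2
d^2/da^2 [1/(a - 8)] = 2/(a - 8)^3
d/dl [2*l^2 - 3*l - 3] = 4*l - 3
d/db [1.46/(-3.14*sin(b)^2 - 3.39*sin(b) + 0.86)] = (9.1688*sin(b) + 4.9494)*cos(b)/(3.14*sin(b)^2 + 3.39*sin(b) - 0.86)^2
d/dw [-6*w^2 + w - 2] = 1 - 12*w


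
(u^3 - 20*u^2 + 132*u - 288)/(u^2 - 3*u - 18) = (u^2 - 14*u + 48)/(u + 3)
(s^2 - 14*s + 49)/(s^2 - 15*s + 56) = (s - 7)/(s - 8)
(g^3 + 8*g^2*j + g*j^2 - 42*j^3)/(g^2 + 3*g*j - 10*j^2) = (g^2 + 10*g*j + 21*j^2)/(g + 5*j)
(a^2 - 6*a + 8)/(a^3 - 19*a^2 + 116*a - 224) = (a - 2)/(a^2 - 15*a + 56)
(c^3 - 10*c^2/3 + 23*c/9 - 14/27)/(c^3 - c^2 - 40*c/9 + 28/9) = (c - 1/3)/(c + 2)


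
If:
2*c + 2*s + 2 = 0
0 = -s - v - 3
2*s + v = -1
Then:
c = -3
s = 2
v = -5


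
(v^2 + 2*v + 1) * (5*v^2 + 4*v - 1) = 5*v^4 + 14*v^3 + 12*v^2 + 2*v - 1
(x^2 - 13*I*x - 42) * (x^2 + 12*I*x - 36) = x^4 - I*x^3 + 78*x^2 - 36*I*x + 1512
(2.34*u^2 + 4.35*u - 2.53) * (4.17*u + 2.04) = 9.7578*u^3 + 22.9131*u^2 - 1.6761*u - 5.1612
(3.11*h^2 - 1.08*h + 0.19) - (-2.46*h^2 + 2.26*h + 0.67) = 5.57*h^2 - 3.34*h - 0.48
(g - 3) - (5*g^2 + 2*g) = -5*g^2 - g - 3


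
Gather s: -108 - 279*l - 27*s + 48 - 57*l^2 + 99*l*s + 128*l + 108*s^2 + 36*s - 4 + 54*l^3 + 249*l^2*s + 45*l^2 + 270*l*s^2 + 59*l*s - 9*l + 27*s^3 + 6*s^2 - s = 54*l^3 - 12*l^2 - 160*l + 27*s^3 + s^2*(270*l + 114) + s*(249*l^2 + 158*l + 8) - 64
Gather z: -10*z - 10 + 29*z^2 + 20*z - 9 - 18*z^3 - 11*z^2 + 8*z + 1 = -18*z^3 + 18*z^2 + 18*z - 18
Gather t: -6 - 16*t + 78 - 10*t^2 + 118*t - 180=-10*t^2 + 102*t - 108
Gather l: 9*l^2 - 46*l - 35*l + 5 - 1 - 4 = 9*l^2 - 81*l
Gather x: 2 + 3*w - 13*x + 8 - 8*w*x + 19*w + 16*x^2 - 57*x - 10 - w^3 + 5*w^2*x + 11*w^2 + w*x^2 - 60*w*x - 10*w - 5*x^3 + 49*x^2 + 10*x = -w^3 + 11*w^2 + 12*w - 5*x^3 + x^2*(w + 65) + x*(5*w^2 - 68*w - 60)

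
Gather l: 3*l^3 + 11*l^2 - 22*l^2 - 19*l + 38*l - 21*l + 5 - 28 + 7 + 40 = 3*l^3 - 11*l^2 - 2*l + 24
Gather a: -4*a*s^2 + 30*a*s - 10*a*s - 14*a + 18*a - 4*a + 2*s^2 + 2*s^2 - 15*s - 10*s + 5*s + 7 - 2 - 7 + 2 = a*(-4*s^2 + 20*s) + 4*s^2 - 20*s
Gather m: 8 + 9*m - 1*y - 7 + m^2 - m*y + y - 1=m^2 + m*(9 - y)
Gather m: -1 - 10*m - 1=-10*m - 2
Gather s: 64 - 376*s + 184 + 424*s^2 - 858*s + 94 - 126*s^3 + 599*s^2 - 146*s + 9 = -126*s^3 + 1023*s^2 - 1380*s + 351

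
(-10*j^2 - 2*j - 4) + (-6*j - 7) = -10*j^2 - 8*j - 11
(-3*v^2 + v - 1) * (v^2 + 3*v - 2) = -3*v^4 - 8*v^3 + 8*v^2 - 5*v + 2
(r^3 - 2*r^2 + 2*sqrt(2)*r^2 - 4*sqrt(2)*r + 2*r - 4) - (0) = r^3 - 2*r^2 + 2*sqrt(2)*r^2 - 4*sqrt(2)*r + 2*r - 4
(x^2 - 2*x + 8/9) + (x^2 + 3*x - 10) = 2*x^2 + x - 82/9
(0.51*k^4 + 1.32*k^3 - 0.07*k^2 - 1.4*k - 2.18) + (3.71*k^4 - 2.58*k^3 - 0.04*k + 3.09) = 4.22*k^4 - 1.26*k^3 - 0.07*k^2 - 1.44*k + 0.91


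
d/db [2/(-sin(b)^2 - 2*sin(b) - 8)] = 4*(sin(b) + 1)*cos(b)/(sin(b)^2 + 2*sin(b) + 8)^2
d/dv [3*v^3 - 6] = 9*v^2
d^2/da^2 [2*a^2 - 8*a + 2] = 4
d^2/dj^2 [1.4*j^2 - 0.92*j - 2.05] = 2.80000000000000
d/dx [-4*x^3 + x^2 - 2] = 2*x*(1 - 6*x)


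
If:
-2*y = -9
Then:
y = 9/2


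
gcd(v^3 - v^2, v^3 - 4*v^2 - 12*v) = v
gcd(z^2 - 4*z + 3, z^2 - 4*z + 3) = z^2 - 4*z + 3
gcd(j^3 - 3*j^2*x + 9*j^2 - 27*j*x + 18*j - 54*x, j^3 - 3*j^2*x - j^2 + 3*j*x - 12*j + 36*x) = -j^2 + 3*j*x - 3*j + 9*x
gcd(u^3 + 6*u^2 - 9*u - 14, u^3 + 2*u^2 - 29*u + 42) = u^2 + 5*u - 14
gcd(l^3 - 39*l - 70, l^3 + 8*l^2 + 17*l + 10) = l^2 + 7*l + 10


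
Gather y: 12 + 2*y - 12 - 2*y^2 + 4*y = -2*y^2 + 6*y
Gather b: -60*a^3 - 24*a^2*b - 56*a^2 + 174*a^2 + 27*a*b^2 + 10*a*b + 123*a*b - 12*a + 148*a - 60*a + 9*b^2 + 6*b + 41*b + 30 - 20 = -60*a^3 + 118*a^2 + 76*a + b^2*(27*a + 9) + b*(-24*a^2 + 133*a + 47) + 10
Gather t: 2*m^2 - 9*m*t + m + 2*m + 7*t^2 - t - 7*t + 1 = 2*m^2 + 3*m + 7*t^2 + t*(-9*m - 8) + 1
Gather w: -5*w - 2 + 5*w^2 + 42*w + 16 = 5*w^2 + 37*w + 14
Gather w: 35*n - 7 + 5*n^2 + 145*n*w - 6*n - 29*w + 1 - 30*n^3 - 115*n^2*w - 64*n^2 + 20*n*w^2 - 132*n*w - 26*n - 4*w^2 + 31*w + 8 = -30*n^3 - 59*n^2 + 3*n + w^2*(20*n - 4) + w*(-115*n^2 + 13*n + 2) + 2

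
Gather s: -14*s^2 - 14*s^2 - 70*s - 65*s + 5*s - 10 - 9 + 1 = -28*s^2 - 130*s - 18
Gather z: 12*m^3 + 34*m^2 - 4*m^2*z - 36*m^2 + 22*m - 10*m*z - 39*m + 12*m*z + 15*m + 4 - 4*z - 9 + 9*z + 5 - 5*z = 12*m^3 - 2*m^2 - 2*m + z*(-4*m^2 + 2*m)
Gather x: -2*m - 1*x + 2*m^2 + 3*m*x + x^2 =2*m^2 - 2*m + x^2 + x*(3*m - 1)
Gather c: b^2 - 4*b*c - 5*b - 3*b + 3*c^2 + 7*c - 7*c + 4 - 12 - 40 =b^2 - 4*b*c - 8*b + 3*c^2 - 48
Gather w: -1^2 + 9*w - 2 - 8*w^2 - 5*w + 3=-8*w^2 + 4*w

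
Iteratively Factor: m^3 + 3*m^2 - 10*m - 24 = (m + 4)*(m^2 - m - 6) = (m - 3)*(m + 4)*(m + 2)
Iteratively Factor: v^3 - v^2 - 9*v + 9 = (v - 3)*(v^2 + 2*v - 3) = (v - 3)*(v + 3)*(v - 1)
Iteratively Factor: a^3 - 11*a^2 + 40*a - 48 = (a - 4)*(a^2 - 7*a + 12) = (a - 4)*(a - 3)*(a - 4)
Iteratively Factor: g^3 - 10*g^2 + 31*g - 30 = (g - 2)*(g^2 - 8*g + 15) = (g - 3)*(g - 2)*(g - 5)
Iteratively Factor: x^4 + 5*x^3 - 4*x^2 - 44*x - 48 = (x + 2)*(x^3 + 3*x^2 - 10*x - 24) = (x - 3)*(x + 2)*(x^2 + 6*x + 8) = (x - 3)*(x + 2)^2*(x + 4)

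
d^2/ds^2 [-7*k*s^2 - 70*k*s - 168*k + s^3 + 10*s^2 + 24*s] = -14*k + 6*s + 20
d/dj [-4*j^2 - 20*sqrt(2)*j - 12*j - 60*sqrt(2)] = -8*j - 20*sqrt(2) - 12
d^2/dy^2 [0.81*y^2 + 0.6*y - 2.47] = 1.62000000000000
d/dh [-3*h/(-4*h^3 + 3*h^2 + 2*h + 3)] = 3*(-8*h^3 + 3*h^2 - 3)/(16*h^6 - 24*h^5 - 7*h^4 - 12*h^3 + 22*h^2 + 12*h + 9)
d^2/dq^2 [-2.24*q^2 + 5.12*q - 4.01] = -4.48000000000000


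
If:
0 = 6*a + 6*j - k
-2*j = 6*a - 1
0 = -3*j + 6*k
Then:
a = 11/42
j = -2/7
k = -1/7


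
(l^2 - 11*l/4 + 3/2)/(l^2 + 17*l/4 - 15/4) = (l - 2)/(l + 5)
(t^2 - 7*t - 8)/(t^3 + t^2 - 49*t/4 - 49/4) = 4*(t - 8)/(4*t^2 - 49)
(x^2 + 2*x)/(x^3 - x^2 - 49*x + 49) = x*(x + 2)/(x^3 - x^2 - 49*x + 49)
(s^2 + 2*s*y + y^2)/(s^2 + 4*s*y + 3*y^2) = (s + y)/(s + 3*y)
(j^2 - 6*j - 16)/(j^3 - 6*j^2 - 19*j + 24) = (j + 2)/(j^2 + 2*j - 3)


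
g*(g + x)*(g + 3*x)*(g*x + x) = g^4*x + 4*g^3*x^2 + g^3*x + 3*g^2*x^3 + 4*g^2*x^2 + 3*g*x^3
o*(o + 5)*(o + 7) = o^3 + 12*o^2 + 35*o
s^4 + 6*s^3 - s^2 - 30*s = s*(s - 2)*(s + 3)*(s + 5)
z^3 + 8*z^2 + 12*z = z*(z + 2)*(z + 6)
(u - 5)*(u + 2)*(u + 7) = u^3 + 4*u^2 - 31*u - 70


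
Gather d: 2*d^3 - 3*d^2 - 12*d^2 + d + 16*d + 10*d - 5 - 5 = 2*d^3 - 15*d^2 + 27*d - 10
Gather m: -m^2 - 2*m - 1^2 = -m^2 - 2*m - 1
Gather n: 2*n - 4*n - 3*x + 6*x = -2*n + 3*x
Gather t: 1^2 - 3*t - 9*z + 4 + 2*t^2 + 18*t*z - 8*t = 2*t^2 + t*(18*z - 11) - 9*z + 5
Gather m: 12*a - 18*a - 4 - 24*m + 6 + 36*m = -6*a + 12*m + 2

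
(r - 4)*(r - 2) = r^2 - 6*r + 8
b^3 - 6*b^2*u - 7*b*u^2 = b*(b - 7*u)*(b + u)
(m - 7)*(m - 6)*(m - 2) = m^3 - 15*m^2 + 68*m - 84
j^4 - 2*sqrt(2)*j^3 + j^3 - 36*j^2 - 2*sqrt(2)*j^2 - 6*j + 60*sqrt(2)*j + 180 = (j - 5)*(j + 6)*(j - 3*sqrt(2))*(j + sqrt(2))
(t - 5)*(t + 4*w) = t^2 + 4*t*w - 5*t - 20*w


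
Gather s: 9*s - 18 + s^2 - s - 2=s^2 + 8*s - 20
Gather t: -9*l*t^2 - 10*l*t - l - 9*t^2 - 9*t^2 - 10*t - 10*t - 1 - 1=-l + t^2*(-9*l - 18) + t*(-10*l - 20) - 2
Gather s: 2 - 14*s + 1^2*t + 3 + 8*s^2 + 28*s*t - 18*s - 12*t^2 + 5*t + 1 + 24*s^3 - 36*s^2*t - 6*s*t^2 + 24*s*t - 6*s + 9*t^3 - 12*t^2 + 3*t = 24*s^3 + s^2*(8 - 36*t) + s*(-6*t^2 + 52*t - 38) + 9*t^3 - 24*t^2 + 9*t + 6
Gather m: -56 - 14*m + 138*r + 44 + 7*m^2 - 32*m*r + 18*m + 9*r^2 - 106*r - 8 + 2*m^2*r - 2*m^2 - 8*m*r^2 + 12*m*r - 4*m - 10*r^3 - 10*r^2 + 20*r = m^2*(2*r + 5) + m*(-8*r^2 - 20*r) - 10*r^3 - r^2 + 52*r - 20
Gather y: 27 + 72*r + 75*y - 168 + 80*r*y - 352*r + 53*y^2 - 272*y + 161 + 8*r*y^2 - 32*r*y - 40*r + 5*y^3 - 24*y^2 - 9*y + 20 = -320*r + 5*y^3 + y^2*(8*r + 29) + y*(48*r - 206) + 40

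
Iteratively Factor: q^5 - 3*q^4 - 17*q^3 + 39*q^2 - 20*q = (q - 1)*(q^4 - 2*q^3 - 19*q^2 + 20*q) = q*(q - 1)*(q^3 - 2*q^2 - 19*q + 20) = q*(q - 1)^2*(q^2 - q - 20) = q*(q - 1)^2*(q + 4)*(q - 5)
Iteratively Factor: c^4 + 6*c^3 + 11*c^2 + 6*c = (c + 2)*(c^3 + 4*c^2 + 3*c) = (c + 1)*(c + 2)*(c^2 + 3*c) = c*(c + 1)*(c + 2)*(c + 3)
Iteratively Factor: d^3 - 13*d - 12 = (d - 4)*(d^2 + 4*d + 3) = (d - 4)*(d + 1)*(d + 3)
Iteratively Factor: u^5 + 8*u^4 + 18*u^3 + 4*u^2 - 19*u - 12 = (u + 1)*(u^4 + 7*u^3 + 11*u^2 - 7*u - 12) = (u + 1)*(u + 4)*(u^3 + 3*u^2 - u - 3) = (u + 1)*(u + 3)*(u + 4)*(u^2 - 1) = (u + 1)^2*(u + 3)*(u + 4)*(u - 1)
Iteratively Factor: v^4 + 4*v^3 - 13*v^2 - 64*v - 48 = (v + 4)*(v^3 - 13*v - 12) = (v + 3)*(v + 4)*(v^2 - 3*v - 4) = (v + 1)*(v + 3)*(v + 4)*(v - 4)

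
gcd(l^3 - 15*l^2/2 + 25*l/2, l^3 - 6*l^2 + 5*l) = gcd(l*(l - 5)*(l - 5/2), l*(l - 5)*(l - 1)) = l^2 - 5*l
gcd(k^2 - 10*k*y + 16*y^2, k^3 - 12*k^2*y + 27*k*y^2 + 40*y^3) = -k + 8*y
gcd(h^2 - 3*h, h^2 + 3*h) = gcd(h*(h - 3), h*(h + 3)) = h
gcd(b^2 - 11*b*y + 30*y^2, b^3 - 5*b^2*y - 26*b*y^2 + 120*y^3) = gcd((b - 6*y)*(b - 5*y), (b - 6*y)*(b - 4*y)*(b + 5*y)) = -b + 6*y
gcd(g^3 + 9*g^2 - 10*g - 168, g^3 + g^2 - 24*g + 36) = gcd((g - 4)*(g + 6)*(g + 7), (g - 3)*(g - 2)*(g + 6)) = g + 6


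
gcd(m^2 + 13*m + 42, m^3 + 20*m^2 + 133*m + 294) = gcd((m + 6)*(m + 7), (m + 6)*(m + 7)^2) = m^2 + 13*m + 42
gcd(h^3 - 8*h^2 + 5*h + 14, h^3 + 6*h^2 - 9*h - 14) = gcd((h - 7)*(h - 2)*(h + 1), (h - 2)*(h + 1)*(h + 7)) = h^2 - h - 2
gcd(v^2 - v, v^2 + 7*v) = v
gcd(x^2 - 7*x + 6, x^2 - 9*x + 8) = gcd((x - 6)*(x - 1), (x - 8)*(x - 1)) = x - 1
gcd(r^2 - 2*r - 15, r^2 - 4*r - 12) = 1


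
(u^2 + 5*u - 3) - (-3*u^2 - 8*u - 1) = 4*u^2 + 13*u - 2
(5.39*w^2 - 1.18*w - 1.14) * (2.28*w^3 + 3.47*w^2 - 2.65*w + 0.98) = 12.2892*w^5 + 16.0129*w^4 - 20.9773*w^3 + 4.4534*w^2 + 1.8646*w - 1.1172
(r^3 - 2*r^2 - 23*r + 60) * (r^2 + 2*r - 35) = r^5 - 62*r^3 + 84*r^2 + 925*r - 2100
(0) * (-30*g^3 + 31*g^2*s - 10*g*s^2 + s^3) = 0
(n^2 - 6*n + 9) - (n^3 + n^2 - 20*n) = -n^3 + 14*n + 9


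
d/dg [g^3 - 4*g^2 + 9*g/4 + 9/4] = 3*g^2 - 8*g + 9/4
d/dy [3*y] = 3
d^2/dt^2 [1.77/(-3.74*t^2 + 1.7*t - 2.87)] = (49.516104*t^2 - 22.50732*t - 1.77*(7.48*t - 1.7)*(14.96*t - 3.4) + 37.997652)/(3.74*t^2 - 1.7*t + 2.87)^3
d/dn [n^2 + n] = 2*n + 1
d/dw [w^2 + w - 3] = 2*w + 1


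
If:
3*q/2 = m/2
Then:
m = 3*q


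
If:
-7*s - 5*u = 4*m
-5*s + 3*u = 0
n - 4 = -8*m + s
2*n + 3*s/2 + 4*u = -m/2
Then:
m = 368/835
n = 60/167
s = -96/835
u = -32/167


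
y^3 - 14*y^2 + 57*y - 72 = (y - 8)*(y - 3)^2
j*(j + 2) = j^2 + 2*j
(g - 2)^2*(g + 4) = g^3 - 12*g + 16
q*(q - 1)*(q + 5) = q^3 + 4*q^2 - 5*q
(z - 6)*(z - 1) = z^2 - 7*z + 6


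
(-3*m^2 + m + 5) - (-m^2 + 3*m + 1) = -2*m^2 - 2*m + 4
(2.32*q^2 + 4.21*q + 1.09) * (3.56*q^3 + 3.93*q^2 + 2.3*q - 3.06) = 8.2592*q^5 + 24.1052*q^4 + 25.7617*q^3 + 6.8675*q^2 - 10.3756*q - 3.3354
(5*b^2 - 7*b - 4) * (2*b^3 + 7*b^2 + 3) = 10*b^5 + 21*b^4 - 57*b^3 - 13*b^2 - 21*b - 12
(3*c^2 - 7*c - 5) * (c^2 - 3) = 3*c^4 - 7*c^3 - 14*c^2 + 21*c + 15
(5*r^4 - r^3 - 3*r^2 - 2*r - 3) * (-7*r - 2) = -35*r^5 - 3*r^4 + 23*r^3 + 20*r^2 + 25*r + 6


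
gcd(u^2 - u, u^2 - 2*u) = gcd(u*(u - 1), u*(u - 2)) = u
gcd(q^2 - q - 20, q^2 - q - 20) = q^2 - q - 20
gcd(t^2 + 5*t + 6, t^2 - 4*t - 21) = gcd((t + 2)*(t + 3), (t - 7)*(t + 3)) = t + 3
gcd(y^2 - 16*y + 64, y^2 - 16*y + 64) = y^2 - 16*y + 64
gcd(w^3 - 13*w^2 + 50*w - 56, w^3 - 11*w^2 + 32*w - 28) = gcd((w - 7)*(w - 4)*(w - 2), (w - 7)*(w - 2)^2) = w^2 - 9*w + 14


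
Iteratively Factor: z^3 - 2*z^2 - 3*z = (z - 3)*(z^2 + z) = (z - 3)*(z + 1)*(z)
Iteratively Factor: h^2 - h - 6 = (h + 2)*(h - 3)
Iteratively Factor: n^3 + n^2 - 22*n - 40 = (n + 2)*(n^2 - n - 20) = (n - 5)*(n + 2)*(n + 4)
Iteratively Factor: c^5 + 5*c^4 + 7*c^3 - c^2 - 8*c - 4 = (c + 2)*(c^4 + 3*c^3 + c^2 - 3*c - 2) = (c - 1)*(c + 2)*(c^3 + 4*c^2 + 5*c + 2) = (c - 1)*(c + 1)*(c + 2)*(c^2 + 3*c + 2) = (c - 1)*(c + 1)*(c + 2)^2*(c + 1)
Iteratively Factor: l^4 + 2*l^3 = (l + 2)*(l^3) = l*(l + 2)*(l^2) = l^2*(l + 2)*(l)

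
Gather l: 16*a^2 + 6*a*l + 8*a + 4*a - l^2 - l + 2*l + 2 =16*a^2 + 12*a - l^2 + l*(6*a + 1) + 2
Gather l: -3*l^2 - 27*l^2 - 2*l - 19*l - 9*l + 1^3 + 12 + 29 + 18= -30*l^2 - 30*l + 60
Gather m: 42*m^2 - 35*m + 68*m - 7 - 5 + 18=42*m^2 + 33*m + 6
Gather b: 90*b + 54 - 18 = 90*b + 36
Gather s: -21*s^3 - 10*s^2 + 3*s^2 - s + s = -21*s^3 - 7*s^2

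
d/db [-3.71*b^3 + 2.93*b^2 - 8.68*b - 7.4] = -11.13*b^2 + 5.86*b - 8.68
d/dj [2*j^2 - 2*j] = 4*j - 2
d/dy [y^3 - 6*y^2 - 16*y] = 3*y^2 - 12*y - 16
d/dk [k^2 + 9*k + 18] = 2*k + 9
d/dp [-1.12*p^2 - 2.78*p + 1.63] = -2.24*p - 2.78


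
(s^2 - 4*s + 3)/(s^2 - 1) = (s - 3)/(s + 1)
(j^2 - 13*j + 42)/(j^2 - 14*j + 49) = (j - 6)/(j - 7)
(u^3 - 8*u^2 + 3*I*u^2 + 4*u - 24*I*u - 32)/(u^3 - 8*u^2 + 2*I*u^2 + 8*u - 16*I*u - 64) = (u - I)/(u - 2*I)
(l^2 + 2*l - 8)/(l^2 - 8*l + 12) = (l + 4)/(l - 6)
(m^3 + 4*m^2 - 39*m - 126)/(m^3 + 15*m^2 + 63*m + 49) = (m^2 - 3*m - 18)/(m^2 + 8*m + 7)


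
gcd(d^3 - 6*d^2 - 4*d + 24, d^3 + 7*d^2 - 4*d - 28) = d^2 - 4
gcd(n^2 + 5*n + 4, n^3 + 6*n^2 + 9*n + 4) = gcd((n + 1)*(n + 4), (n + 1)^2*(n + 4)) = n^2 + 5*n + 4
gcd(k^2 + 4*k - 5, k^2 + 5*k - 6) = k - 1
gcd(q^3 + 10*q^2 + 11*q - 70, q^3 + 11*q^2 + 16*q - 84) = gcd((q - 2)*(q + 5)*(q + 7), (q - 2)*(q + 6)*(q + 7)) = q^2 + 5*q - 14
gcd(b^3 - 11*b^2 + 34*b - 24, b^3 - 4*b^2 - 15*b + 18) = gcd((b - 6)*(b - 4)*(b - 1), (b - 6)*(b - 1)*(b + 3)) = b^2 - 7*b + 6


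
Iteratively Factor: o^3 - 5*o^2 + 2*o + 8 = (o - 4)*(o^2 - o - 2) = (o - 4)*(o - 2)*(o + 1)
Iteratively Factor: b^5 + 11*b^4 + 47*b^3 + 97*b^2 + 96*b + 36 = (b + 1)*(b^4 + 10*b^3 + 37*b^2 + 60*b + 36) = (b + 1)*(b + 2)*(b^3 + 8*b^2 + 21*b + 18) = (b + 1)*(b + 2)^2*(b^2 + 6*b + 9) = (b + 1)*(b + 2)^2*(b + 3)*(b + 3)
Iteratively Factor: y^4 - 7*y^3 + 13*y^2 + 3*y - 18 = (y - 3)*(y^3 - 4*y^2 + y + 6) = (y - 3)^2*(y^2 - y - 2) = (y - 3)^2*(y - 2)*(y + 1)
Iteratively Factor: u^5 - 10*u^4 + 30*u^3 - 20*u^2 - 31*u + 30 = (u - 1)*(u^4 - 9*u^3 + 21*u^2 + u - 30) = (u - 2)*(u - 1)*(u^3 - 7*u^2 + 7*u + 15) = (u - 2)*(u - 1)*(u + 1)*(u^2 - 8*u + 15) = (u - 5)*(u - 2)*(u - 1)*(u + 1)*(u - 3)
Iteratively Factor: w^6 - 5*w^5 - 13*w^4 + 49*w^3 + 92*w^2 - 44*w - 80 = (w + 2)*(w^5 - 7*w^4 + w^3 + 47*w^2 - 2*w - 40) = (w - 5)*(w + 2)*(w^4 - 2*w^3 - 9*w^2 + 2*w + 8) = (w - 5)*(w + 2)^2*(w^3 - 4*w^2 - w + 4) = (w - 5)*(w + 1)*(w + 2)^2*(w^2 - 5*w + 4) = (w - 5)*(w - 4)*(w + 1)*(w + 2)^2*(w - 1)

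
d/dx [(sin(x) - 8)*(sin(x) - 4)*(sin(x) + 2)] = (3*sin(x)^2 - 20*sin(x) + 8)*cos(x)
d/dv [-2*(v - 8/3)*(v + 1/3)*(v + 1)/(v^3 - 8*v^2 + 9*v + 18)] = 20*(6*v^2 - 34*v + 45)/(9*(v^4 - 18*v^3 + 117*v^2 - 324*v + 324))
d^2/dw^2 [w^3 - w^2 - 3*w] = 6*w - 2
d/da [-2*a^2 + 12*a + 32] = 12 - 4*a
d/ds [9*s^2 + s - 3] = 18*s + 1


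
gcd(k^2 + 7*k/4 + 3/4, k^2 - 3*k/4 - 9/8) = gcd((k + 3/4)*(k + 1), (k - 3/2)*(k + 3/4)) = k + 3/4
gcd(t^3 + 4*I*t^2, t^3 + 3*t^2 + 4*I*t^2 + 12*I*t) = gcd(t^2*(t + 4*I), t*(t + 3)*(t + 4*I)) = t^2 + 4*I*t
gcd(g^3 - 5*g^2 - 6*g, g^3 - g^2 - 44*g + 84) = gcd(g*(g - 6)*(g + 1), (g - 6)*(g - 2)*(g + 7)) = g - 6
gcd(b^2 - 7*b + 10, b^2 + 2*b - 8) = b - 2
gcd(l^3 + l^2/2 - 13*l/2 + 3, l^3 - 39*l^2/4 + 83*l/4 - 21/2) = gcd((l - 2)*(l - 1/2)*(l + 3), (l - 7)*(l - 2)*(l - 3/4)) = l - 2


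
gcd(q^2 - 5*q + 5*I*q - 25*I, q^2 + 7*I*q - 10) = q + 5*I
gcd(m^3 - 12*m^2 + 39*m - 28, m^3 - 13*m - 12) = m - 4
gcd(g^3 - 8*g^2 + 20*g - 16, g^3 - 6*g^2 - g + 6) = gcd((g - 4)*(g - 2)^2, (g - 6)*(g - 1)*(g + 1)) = 1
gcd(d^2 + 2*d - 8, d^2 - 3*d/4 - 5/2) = d - 2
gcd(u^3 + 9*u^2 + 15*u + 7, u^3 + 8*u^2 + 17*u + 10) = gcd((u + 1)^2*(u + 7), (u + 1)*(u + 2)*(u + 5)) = u + 1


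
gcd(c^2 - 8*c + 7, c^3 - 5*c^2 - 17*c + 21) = c^2 - 8*c + 7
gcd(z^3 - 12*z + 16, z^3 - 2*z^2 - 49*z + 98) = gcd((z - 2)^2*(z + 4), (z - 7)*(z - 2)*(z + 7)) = z - 2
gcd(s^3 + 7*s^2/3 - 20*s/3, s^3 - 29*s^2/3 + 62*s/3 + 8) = 1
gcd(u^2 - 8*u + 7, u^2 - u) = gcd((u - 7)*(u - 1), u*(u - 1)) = u - 1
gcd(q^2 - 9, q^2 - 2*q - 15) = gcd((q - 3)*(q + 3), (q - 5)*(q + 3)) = q + 3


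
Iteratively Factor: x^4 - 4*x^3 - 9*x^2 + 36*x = (x - 4)*(x^3 - 9*x) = (x - 4)*(x - 3)*(x^2 + 3*x) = (x - 4)*(x - 3)*(x + 3)*(x)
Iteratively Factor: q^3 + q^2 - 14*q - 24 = (q + 2)*(q^2 - q - 12) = (q - 4)*(q + 2)*(q + 3)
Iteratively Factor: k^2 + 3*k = (k + 3)*(k)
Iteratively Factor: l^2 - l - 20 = (l - 5)*(l + 4)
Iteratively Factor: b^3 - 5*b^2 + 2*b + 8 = (b - 2)*(b^2 - 3*b - 4) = (b - 4)*(b - 2)*(b + 1)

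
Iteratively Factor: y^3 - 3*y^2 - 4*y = (y + 1)*(y^2 - 4*y) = (y - 4)*(y + 1)*(y)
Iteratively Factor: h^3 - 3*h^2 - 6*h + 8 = (h + 2)*(h^2 - 5*h + 4) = (h - 4)*(h + 2)*(h - 1)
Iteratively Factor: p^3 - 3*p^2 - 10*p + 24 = (p + 3)*(p^2 - 6*p + 8) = (p - 2)*(p + 3)*(p - 4)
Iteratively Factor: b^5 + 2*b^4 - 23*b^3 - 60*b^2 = (b)*(b^4 + 2*b^3 - 23*b^2 - 60*b) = b*(b - 5)*(b^3 + 7*b^2 + 12*b) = b*(b - 5)*(b + 4)*(b^2 + 3*b) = b^2*(b - 5)*(b + 4)*(b + 3)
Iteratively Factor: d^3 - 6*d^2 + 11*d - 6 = (d - 1)*(d^2 - 5*d + 6) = (d - 3)*(d - 1)*(d - 2)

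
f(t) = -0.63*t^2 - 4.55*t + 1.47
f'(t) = -1.26*t - 4.55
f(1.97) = -9.94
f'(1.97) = -7.03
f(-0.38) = 3.11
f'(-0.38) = -4.07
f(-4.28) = 9.40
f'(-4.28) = 0.84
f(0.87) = -2.97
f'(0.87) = -5.65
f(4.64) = -33.21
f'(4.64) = -10.40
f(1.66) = -7.82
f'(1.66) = -6.64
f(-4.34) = 9.35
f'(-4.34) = 0.92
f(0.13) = 0.87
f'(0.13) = -4.71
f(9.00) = -90.51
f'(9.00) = -15.89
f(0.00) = 1.47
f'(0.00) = -4.55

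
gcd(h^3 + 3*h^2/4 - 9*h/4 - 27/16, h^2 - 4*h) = 1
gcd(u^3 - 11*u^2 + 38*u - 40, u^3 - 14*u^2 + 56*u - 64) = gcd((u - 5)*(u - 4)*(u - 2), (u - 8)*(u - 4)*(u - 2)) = u^2 - 6*u + 8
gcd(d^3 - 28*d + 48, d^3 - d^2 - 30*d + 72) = d^2 + 2*d - 24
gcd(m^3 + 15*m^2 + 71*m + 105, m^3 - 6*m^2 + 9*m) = 1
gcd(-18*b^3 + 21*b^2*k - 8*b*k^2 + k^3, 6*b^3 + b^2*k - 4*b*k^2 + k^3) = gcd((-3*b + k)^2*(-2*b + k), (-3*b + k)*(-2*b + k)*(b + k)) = 6*b^2 - 5*b*k + k^2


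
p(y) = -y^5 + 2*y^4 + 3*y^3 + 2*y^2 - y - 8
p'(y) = -5*y^4 + 8*y^3 + 9*y^2 + 4*y - 1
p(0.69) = -6.46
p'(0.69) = 7.54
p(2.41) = 29.37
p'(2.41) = 4.22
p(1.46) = 6.59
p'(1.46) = 26.20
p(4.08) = -351.41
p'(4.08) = -677.04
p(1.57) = 9.58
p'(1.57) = 28.04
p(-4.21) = 1758.64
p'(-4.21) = -2025.99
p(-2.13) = 59.22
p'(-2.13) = -148.91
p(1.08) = -1.72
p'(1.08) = 17.09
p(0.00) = -8.00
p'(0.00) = -1.00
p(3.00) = 7.00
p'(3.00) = -97.00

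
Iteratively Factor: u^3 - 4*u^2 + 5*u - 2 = (u - 1)*(u^2 - 3*u + 2) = (u - 1)^2*(u - 2)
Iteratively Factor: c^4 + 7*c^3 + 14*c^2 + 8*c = (c + 4)*(c^3 + 3*c^2 + 2*c) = c*(c + 4)*(c^2 + 3*c + 2) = c*(c + 1)*(c + 4)*(c + 2)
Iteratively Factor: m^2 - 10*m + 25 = (m - 5)*(m - 5)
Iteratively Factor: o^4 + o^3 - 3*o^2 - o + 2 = (o + 1)*(o^3 - 3*o + 2) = (o + 1)*(o + 2)*(o^2 - 2*o + 1) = (o - 1)*(o + 1)*(o + 2)*(o - 1)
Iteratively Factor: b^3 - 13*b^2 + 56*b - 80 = (b - 5)*(b^2 - 8*b + 16) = (b - 5)*(b - 4)*(b - 4)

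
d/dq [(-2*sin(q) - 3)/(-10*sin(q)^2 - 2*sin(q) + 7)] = 20*(-3*sin(q) + cos(q)^2 - 2)*cos(q)/(10*sin(q)^2 + 2*sin(q) - 7)^2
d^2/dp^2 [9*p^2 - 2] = 18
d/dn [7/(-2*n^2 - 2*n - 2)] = 7*(2*n + 1)/(2*(n^2 + n + 1)^2)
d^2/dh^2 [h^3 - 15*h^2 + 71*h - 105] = 6*h - 30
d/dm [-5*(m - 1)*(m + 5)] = -10*m - 20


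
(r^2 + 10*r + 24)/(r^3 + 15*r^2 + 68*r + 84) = (r + 4)/(r^2 + 9*r + 14)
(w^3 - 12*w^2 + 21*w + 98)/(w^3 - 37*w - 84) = (w^2 - 5*w - 14)/(w^2 + 7*w + 12)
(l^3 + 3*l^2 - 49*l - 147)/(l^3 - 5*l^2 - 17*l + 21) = (l + 7)/(l - 1)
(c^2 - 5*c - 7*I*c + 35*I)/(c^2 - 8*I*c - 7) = (c - 5)/(c - I)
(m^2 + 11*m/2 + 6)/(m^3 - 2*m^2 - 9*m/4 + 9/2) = 2*(m + 4)/(2*m^2 - 7*m + 6)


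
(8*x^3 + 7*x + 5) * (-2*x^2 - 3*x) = -16*x^5 - 24*x^4 - 14*x^3 - 31*x^2 - 15*x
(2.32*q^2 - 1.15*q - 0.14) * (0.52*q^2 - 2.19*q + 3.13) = 1.2064*q^4 - 5.6788*q^3 + 9.7073*q^2 - 3.2929*q - 0.4382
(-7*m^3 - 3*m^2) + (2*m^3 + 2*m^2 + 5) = -5*m^3 - m^2 + 5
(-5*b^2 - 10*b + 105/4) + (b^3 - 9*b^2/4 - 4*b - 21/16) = b^3 - 29*b^2/4 - 14*b + 399/16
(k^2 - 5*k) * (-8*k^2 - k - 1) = -8*k^4 + 39*k^3 + 4*k^2 + 5*k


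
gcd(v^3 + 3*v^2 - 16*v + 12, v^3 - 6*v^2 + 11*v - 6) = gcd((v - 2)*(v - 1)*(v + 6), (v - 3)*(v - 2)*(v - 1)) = v^2 - 3*v + 2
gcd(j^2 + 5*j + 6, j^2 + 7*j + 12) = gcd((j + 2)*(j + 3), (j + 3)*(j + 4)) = j + 3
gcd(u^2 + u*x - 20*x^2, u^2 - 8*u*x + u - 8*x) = 1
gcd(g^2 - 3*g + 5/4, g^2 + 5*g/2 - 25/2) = g - 5/2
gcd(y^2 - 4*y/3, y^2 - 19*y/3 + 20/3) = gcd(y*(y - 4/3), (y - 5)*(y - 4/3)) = y - 4/3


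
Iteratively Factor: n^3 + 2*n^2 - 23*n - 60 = (n + 3)*(n^2 - n - 20) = (n - 5)*(n + 3)*(n + 4)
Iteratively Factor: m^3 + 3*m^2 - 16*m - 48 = (m + 3)*(m^2 - 16) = (m + 3)*(m + 4)*(m - 4)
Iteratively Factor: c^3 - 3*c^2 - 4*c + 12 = (c - 2)*(c^2 - c - 6) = (c - 3)*(c - 2)*(c + 2)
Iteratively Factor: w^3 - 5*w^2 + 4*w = (w - 1)*(w^2 - 4*w) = w*(w - 1)*(w - 4)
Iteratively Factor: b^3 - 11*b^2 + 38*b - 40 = (b - 5)*(b^2 - 6*b + 8) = (b - 5)*(b - 2)*(b - 4)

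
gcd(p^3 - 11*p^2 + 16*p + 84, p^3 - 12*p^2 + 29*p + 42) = p^2 - 13*p + 42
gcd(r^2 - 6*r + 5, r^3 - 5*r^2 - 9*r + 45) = r - 5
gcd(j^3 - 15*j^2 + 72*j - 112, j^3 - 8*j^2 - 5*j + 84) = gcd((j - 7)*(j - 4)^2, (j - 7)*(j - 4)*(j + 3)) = j^2 - 11*j + 28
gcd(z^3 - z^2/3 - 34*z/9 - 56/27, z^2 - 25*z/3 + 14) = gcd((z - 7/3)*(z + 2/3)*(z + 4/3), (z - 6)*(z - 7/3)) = z - 7/3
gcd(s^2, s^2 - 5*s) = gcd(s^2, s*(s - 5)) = s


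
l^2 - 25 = (l - 5)*(l + 5)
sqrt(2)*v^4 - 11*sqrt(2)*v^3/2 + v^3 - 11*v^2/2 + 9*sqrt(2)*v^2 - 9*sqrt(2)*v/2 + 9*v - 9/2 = (v - 3)*(v - 3/2)*(v - 1)*(sqrt(2)*v + 1)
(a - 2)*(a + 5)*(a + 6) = a^3 + 9*a^2 + 8*a - 60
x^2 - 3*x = x*(x - 3)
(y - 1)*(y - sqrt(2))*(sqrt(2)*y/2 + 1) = sqrt(2)*y^3/2 - sqrt(2)*y^2/2 - sqrt(2)*y + sqrt(2)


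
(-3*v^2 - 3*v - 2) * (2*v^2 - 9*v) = -6*v^4 + 21*v^3 + 23*v^2 + 18*v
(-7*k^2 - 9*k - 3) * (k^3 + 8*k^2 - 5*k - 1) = -7*k^5 - 65*k^4 - 40*k^3 + 28*k^2 + 24*k + 3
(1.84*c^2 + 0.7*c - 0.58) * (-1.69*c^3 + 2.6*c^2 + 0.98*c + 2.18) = -3.1096*c^5 + 3.601*c^4 + 4.6034*c^3 + 3.1892*c^2 + 0.9576*c - 1.2644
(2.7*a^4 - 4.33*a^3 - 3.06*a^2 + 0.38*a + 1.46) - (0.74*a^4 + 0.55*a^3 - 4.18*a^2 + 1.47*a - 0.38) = 1.96*a^4 - 4.88*a^3 + 1.12*a^2 - 1.09*a + 1.84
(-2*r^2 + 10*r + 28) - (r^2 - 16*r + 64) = -3*r^2 + 26*r - 36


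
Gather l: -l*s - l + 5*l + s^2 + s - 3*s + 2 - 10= l*(4 - s) + s^2 - 2*s - 8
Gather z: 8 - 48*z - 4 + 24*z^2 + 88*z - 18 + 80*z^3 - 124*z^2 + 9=80*z^3 - 100*z^2 + 40*z - 5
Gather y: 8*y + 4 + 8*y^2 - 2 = 8*y^2 + 8*y + 2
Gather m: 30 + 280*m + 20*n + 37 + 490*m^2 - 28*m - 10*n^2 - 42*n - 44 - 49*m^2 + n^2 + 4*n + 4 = 441*m^2 + 252*m - 9*n^2 - 18*n + 27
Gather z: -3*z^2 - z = -3*z^2 - z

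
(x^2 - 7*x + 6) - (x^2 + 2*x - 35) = 41 - 9*x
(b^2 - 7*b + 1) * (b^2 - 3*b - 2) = b^4 - 10*b^3 + 20*b^2 + 11*b - 2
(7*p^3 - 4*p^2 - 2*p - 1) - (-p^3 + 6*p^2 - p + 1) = 8*p^3 - 10*p^2 - p - 2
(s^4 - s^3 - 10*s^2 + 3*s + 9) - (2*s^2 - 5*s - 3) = s^4 - s^3 - 12*s^2 + 8*s + 12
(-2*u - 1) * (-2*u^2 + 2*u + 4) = 4*u^3 - 2*u^2 - 10*u - 4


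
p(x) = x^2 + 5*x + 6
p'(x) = 2*x + 5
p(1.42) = 15.12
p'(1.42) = 7.84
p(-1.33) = 1.12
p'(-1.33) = 2.34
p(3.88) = 40.45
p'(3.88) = 12.76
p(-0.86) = 2.44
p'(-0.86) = 3.28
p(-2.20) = -0.16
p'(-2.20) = 0.60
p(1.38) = 14.80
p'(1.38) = 7.76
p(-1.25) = 1.31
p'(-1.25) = 2.50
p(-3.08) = 0.09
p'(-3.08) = -1.16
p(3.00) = 30.00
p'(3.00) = 11.00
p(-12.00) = 90.00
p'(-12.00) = -19.00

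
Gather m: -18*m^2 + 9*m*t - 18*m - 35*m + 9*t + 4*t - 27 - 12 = -18*m^2 + m*(9*t - 53) + 13*t - 39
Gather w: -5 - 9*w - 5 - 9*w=-18*w - 10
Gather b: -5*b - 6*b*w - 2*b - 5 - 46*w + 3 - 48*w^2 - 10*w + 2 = b*(-6*w - 7) - 48*w^2 - 56*w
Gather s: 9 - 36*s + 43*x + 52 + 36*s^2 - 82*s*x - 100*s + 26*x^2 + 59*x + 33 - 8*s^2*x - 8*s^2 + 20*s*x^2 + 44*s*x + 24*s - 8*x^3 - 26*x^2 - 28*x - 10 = s^2*(28 - 8*x) + s*(20*x^2 - 38*x - 112) - 8*x^3 + 74*x + 84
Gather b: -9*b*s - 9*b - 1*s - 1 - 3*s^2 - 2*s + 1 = b*(-9*s - 9) - 3*s^2 - 3*s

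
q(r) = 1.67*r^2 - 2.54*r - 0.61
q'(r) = 3.34*r - 2.54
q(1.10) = -1.38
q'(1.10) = 1.13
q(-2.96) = 21.54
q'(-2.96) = -12.43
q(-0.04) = -0.51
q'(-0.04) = -2.67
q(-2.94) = 21.29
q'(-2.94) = -12.36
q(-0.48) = 0.99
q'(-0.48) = -4.14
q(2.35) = 2.64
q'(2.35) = 5.31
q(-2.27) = 13.76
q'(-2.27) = -10.12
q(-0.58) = 1.42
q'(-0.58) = -4.48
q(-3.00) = 22.04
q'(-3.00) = -12.56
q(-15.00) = 413.24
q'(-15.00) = -52.64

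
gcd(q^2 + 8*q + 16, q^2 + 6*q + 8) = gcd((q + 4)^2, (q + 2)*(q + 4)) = q + 4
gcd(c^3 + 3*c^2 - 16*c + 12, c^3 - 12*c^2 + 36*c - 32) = c - 2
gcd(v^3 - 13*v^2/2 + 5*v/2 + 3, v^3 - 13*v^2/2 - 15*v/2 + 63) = v - 6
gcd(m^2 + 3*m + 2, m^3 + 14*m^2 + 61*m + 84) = 1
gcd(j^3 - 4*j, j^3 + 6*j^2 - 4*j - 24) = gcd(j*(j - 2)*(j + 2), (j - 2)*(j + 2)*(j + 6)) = j^2 - 4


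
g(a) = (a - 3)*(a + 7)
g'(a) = 2*a + 4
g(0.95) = -16.30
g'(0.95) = 5.90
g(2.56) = -4.21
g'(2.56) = 9.12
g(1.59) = -12.11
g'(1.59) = 7.18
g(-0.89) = -23.77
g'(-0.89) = 2.22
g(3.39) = 4.05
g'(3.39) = 10.78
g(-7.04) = 0.40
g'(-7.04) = -10.08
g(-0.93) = -23.86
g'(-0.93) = 2.14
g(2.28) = -6.68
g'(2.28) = 8.56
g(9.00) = 96.00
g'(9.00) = 22.00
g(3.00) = 0.00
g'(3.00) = 10.00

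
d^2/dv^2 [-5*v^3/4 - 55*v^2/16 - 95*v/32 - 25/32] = -15*v/2 - 55/8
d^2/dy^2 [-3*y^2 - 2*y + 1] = -6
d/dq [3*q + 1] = 3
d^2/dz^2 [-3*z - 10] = 0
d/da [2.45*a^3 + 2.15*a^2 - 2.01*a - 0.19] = 7.35*a^2 + 4.3*a - 2.01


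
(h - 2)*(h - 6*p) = h^2 - 6*h*p - 2*h + 12*p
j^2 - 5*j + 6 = (j - 3)*(j - 2)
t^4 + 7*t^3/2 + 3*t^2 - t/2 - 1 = (t - 1/2)*(t + 1)^2*(t + 2)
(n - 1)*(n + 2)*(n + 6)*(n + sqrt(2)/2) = n^4 + sqrt(2)*n^3/2 + 7*n^3 + 4*n^2 + 7*sqrt(2)*n^2/2 - 12*n + 2*sqrt(2)*n - 6*sqrt(2)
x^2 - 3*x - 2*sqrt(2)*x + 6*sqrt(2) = (x - 3)*(x - 2*sqrt(2))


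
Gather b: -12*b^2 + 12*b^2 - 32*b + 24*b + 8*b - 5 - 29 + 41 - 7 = 0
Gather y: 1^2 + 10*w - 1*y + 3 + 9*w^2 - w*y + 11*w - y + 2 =9*w^2 + 21*w + y*(-w - 2) + 6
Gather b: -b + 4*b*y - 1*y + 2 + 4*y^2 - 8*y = b*(4*y - 1) + 4*y^2 - 9*y + 2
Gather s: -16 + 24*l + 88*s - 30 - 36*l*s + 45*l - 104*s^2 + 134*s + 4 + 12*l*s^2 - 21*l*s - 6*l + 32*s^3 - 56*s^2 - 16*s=63*l + 32*s^3 + s^2*(12*l - 160) + s*(206 - 57*l) - 42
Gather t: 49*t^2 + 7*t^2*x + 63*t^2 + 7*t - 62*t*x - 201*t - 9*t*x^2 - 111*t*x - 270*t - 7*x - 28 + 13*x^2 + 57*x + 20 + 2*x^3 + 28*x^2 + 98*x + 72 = t^2*(7*x + 112) + t*(-9*x^2 - 173*x - 464) + 2*x^3 + 41*x^2 + 148*x + 64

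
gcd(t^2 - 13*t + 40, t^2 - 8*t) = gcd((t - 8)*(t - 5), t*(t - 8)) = t - 8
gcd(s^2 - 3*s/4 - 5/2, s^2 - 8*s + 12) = s - 2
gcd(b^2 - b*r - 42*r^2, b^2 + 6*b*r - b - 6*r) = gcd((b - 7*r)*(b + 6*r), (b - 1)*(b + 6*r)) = b + 6*r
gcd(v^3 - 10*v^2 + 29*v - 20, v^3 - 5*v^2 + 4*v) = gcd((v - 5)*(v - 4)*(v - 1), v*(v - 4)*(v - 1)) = v^2 - 5*v + 4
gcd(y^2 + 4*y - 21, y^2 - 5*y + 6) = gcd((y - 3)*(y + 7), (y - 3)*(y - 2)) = y - 3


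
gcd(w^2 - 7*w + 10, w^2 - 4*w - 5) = w - 5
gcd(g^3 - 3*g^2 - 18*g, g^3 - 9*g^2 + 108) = g^2 - 3*g - 18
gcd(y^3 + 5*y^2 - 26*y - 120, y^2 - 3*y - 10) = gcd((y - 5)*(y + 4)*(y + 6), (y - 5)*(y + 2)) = y - 5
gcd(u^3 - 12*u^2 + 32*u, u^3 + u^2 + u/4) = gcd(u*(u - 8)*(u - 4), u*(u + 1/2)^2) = u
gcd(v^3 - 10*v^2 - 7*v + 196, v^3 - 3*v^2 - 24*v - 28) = v - 7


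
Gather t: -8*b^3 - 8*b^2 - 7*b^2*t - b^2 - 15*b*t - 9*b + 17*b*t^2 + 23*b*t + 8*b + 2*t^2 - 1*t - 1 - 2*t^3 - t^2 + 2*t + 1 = -8*b^3 - 9*b^2 - b - 2*t^3 + t^2*(17*b + 1) + t*(-7*b^2 + 8*b + 1)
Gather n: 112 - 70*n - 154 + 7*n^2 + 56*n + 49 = 7*n^2 - 14*n + 7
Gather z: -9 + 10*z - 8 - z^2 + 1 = -z^2 + 10*z - 16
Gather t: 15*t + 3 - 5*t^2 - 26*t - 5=-5*t^2 - 11*t - 2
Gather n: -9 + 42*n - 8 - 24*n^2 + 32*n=-24*n^2 + 74*n - 17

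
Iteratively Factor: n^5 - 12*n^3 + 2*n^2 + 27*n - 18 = (n - 1)*(n^4 + n^3 - 11*n^2 - 9*n + 18) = (n - 1)*(n + 2)*(n^3 - n^2 - 9*n + 9) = (n - 1)^2*(n + 2)*(n^2 - 9) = (n - 1)^2*(n + 2)*(n + 3)*(n - 3)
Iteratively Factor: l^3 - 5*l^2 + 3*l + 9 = (l - 3)*(l^2 - 2*l - 3) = (l - 3)^2*(l + 1)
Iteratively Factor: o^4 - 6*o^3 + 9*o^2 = (o - 3)*(o^3 - 3*o^2) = o*(o - 3)*(o^2 - 3*o) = o*(o - 3)^2*(o)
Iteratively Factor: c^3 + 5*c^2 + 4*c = (c + 4)*(c^2 + c) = (c + 1)*(c + 4)*(c)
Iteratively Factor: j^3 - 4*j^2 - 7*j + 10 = (j - 1)*(j^2 - 3*j - 10) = (j - 5)*(j - 1)*(j + 2)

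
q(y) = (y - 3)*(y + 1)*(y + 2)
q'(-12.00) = 425.00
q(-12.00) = -1650.00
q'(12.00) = 425.00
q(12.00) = 1638.00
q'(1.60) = 0.68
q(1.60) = -13.10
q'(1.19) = -2.75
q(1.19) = -12.64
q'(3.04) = 20.72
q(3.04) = 0.81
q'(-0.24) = -6.83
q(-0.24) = -4.33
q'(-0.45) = -6.39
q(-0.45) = -2.94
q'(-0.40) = -6.52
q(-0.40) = -3.26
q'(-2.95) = 19.11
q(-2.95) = -11.02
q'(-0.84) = -4.88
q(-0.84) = -0.71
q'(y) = (y - 3)*(y + 1) + (y - 3)*(y + 2) + (y + 1)*(y + 2)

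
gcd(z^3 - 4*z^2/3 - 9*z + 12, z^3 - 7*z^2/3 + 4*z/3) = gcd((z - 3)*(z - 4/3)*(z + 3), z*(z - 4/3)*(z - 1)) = z - 4/3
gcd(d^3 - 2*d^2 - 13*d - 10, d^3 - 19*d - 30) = d^2 - 3*d - 10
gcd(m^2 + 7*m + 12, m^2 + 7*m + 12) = m^2 + 7*m + 12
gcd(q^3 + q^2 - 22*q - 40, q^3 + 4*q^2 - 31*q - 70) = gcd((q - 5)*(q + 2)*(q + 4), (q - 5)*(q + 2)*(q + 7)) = q^2 - 3*q - 10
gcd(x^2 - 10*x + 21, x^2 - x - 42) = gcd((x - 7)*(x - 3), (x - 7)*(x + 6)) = x - 7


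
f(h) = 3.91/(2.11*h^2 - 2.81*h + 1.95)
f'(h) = 3.91*(2.81 - 4.22*h)/(2.11*h^2 - 2.81*h + 1.95)^2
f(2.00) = 0.82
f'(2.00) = -0.97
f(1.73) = 1.15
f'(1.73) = -1.52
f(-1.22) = 0.46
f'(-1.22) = 0.43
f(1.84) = 1.00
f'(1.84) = -1.26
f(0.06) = 2.19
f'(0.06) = 3.12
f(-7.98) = 0.02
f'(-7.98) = 0.01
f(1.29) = 2.13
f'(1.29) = -3.05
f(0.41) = 3.39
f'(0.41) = 3.18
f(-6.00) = 0.04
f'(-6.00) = 0.01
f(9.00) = 0.03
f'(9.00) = -0.01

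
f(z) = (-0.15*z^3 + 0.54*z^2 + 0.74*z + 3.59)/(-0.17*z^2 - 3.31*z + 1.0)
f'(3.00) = 0.27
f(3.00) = -0.63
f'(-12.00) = -5.71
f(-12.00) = 20.42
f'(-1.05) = 0.37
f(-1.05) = 0.84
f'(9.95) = 0.44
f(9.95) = 1.71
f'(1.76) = 0.55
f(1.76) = -1.07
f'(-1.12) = 0.30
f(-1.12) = 0.81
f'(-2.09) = -0.19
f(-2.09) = 0.80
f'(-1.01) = 0.41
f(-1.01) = 0.85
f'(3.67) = 0.26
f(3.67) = -0.46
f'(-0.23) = 3.90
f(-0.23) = 1.97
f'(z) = (0.34*z + 3.31)*(-0.15*z^3 + 0.54*z^2 + 0.74*z + 3.59)/(-0.17*z^2 - 3.31*z + 1.0)^2 + (-0.45*z^2 + 1.08*z + 0.74)/(-0.17*z^2 - 3.31*z + 1.0) = (0.0255*z^4 + 0.993*z^3 - 2.1116*z^2 + 2.3006*z + 12.6229)/(0.0289*z^4 + 1.1254*z^3 + 10.6161*z^2 - 6.62*z + 1.0)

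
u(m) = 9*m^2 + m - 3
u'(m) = 18*m + 1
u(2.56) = 58.54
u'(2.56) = 47.08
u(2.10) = 38.79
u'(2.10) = 38.80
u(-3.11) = 80.94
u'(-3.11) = -54.98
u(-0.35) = -2.25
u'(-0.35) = -5.30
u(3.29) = 97.71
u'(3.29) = 60.22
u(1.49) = 18.47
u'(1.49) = 27.82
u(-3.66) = 113.90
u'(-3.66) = -64.88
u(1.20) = 11.16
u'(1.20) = 22.60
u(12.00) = 1305.00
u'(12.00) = 217.00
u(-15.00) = 2007.00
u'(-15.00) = -269.00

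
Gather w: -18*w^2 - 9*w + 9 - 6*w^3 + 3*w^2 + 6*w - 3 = -6*w^3 - 15*w^2 - 3*w + 6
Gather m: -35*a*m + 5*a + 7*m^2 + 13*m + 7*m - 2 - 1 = 5*a + 7*m^2 + m*(20 - 35*a) - 3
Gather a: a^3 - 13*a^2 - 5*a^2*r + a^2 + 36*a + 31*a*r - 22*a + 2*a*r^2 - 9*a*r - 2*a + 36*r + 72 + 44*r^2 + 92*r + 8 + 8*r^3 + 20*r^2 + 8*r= a^3 + a^2*(-5*r - 12) + a*(2*r^2 + 22*r + 12) + 8*r^3 + 64*r^2 + 136*r + 80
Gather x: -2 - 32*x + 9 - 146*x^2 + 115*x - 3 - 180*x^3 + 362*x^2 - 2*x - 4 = -180*x^3 + 216*x^2 + 81*x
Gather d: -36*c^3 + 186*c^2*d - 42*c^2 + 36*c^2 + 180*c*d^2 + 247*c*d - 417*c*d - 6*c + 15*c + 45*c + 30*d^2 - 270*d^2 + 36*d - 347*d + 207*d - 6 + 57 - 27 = -36*c^3 - 6*c^2 + 54*c + d^2*(180*c - 240) + d*(186*c^2 - 170*c - 104) + 24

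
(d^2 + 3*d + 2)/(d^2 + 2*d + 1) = (d + 2)/(d + 1)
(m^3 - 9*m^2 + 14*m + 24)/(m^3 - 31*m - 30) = (m - 4)/(m + 5)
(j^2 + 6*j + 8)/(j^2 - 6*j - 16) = (j + 4)/(j - 8)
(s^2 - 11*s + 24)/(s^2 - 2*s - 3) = (s - 8)/(s + 1)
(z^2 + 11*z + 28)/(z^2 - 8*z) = (z^2 + 11*z + 28)/(z*(z - 8))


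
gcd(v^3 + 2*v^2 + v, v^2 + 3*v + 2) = v + 1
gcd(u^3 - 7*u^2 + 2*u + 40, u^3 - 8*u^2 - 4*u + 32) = u + 2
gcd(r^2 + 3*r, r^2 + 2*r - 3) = r + 3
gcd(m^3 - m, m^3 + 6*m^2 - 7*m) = m^2 - m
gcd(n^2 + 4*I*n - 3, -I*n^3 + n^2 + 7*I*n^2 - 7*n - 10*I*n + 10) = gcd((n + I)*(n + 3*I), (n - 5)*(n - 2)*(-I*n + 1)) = n + I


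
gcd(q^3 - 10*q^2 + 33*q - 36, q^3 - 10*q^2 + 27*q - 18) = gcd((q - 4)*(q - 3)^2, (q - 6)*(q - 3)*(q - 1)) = q - 3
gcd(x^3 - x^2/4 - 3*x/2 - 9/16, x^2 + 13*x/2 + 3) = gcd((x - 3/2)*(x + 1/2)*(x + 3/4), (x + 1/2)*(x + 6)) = x + 1/2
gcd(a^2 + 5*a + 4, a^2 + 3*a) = 1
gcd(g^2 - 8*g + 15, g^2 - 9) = g - 3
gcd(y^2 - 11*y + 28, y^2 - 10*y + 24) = y - 4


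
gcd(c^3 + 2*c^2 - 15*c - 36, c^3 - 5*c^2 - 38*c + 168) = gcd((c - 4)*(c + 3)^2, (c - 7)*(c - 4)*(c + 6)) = c - 4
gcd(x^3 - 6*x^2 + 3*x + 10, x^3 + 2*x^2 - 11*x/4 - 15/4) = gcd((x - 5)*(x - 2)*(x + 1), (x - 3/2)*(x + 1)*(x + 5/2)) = x + 1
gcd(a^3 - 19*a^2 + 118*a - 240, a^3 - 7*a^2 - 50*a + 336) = a^2 - 14*a + 48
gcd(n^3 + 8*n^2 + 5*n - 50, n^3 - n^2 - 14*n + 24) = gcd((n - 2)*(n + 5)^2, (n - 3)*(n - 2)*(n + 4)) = n - 2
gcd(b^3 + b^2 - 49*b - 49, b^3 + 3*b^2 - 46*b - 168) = b - 7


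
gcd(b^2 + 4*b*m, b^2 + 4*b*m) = b^2 + 4*b*m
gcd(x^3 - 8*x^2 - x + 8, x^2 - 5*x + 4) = x - 1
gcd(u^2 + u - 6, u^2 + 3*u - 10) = u - 2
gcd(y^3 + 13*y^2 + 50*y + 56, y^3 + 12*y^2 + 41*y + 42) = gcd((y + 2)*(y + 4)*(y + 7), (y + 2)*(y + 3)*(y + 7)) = y^2 + 9*y + 14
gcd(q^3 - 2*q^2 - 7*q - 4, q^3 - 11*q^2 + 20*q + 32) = q^2 - 3*q - 4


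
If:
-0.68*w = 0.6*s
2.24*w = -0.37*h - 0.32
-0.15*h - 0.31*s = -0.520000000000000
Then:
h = 2.26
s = 0.58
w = -0.52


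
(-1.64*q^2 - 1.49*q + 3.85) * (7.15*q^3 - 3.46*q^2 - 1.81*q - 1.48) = -11.726*q^5 - 4.9791*q^4 + 35.6513*q^3 - 8.1969*q^2 - 4.7633*q - 5.698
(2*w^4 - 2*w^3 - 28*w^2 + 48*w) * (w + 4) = 2*w^5 + 6*w^4 - 36*w^3 - 64*w^2 + 192*w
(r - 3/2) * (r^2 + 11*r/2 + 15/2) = r^3 + 4*r^2 - 3*r/4 - 45/4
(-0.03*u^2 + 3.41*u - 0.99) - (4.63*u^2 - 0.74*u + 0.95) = -4.66*u^2 + 4.15*u - 1.94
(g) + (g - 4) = 2*g - 4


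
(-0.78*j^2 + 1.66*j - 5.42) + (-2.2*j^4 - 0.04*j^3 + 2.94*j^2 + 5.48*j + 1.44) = -2.2*j^4 - 0.04*j^3 + 2.16*j^2 + 7.14*j - 3.98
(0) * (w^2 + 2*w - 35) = 0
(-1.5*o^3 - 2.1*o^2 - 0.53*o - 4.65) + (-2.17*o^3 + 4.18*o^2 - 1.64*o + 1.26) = -3.67*o^3 + 2.08*o^2 - 2.17*o - 3.39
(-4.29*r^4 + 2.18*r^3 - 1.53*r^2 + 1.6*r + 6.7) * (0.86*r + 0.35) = -3.6894*r^5 + 0.3733*r^4 - 0.5528*r^3 + 0.8405*r^2 + 6.322*r + 2.345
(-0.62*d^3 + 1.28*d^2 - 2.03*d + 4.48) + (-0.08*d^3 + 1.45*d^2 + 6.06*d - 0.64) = -0.7*d^3 + 2.73*d^2 + 4.03*d + 3.84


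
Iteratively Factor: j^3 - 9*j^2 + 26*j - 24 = (j - 4)*(j^2 - 5*j + 6) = (j - 4)*(j - 2)*(j - 3)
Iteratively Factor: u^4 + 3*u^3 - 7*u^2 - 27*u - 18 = (u - 3)*(u^3 + 6*u^2 + 11*u + 6) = (u - 3)*(u + 3)*(u^2 + 3*u + 2) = (u - 3)*(u + 1)*(u + 3)*(u + 2)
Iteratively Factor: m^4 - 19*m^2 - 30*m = (m + 3)*(m^3 - 3*m^2 - 10*m) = m*(m + 3)*(m^2 - 3*m - 10) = m*(m - 5)*(m + 3)*(m + 2)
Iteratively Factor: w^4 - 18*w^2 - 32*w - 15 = (w + 1)*(w^3 - w^2 - 17*w - 15) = (w + 1)*(w + 3)*(w^2 - 4*w - 5) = (w - 5)*(w + 1)*(w + 3)*(w + 1)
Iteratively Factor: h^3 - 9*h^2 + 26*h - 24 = (h - 2)*(h^2 - 7*h + 12) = (h - 3)*(h - 2)*(h - 4)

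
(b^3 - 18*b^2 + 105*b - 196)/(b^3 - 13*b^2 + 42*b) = (b^2 - 11*b + 28)/(b*(b - 6))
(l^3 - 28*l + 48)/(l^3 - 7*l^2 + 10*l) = (l^2 + 2*l - 24)/(l*(l - 5))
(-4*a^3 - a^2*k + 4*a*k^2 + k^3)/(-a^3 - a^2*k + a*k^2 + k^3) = (4*a + k)/(a + k)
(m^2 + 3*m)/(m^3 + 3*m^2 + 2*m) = (m + 3)/(m^2 + 3*m + 2)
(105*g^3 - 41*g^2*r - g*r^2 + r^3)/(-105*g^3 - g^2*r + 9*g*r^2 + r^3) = (-5*g + r)/(5*g + r)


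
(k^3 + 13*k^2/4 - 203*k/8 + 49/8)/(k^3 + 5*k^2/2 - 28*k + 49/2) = (k - 1/4)/(k - 1)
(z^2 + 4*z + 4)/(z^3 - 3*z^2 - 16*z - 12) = (z + 2)/(z^2 - 5*z - 6)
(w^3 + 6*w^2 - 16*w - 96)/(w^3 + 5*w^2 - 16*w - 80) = (w + 6)/(w + 5)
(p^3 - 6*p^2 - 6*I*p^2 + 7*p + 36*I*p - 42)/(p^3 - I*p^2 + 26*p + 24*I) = (p^2 - p*(6 + 7*I) + 42*I)/(p^2 - 2*I*p + 24)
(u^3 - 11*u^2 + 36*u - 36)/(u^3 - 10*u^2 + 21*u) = (u^2 - 8*u + 12)/(u*(u - 7))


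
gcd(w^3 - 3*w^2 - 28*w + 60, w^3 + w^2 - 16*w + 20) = w^2 + 3*w - 10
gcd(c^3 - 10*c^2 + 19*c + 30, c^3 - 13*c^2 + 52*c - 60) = c^2 - 11*c + 30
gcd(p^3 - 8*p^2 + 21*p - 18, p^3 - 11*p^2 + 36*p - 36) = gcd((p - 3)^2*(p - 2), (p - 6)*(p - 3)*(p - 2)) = p^2 - 5*p + 6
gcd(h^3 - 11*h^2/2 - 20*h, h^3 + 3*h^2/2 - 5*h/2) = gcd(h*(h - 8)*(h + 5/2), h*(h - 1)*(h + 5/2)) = h^2 + 5*h/2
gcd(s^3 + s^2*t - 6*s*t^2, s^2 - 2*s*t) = s^2 - 2*s*t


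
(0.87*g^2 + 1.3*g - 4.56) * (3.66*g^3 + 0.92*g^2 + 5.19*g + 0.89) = 3.1842*g^5 + 5.5584*g^4 - 10.9783*g^3 + 3.3261*g^2 - 22.5094*g - 4.0584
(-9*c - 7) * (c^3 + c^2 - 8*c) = -9*c^4 - 16*c^3 + 65*c^2 + 56*c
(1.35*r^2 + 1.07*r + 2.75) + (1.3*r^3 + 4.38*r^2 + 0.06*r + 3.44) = 1.3*r^3 + 5.73*r^2 + 1.13*r + 6.19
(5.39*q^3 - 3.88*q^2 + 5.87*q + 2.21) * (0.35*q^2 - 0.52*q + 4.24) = 1.8865*q^5 - 4.1608*q^4 + 26.9257*q^3 - 18.7301*q^2 + 23.7396*q + 9.3704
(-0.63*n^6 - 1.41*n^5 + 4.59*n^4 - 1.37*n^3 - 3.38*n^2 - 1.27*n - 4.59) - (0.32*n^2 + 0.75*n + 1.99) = -0.63*n^6 - 1.41*n^5 + 4.59*n^4 - 1.37*n^3 - 3.7*n^2 - 2.02*n - 6.58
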